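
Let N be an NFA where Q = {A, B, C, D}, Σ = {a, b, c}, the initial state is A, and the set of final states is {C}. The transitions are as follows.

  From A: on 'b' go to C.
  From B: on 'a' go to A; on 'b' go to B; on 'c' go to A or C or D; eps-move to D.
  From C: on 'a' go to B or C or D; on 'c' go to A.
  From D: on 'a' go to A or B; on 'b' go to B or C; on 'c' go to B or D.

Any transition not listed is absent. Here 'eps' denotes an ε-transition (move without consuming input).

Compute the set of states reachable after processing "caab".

Start in {A}.
Read 'c': {A} → ∅.
The set is empty and remains empty for the remaining 3 symbols.

∅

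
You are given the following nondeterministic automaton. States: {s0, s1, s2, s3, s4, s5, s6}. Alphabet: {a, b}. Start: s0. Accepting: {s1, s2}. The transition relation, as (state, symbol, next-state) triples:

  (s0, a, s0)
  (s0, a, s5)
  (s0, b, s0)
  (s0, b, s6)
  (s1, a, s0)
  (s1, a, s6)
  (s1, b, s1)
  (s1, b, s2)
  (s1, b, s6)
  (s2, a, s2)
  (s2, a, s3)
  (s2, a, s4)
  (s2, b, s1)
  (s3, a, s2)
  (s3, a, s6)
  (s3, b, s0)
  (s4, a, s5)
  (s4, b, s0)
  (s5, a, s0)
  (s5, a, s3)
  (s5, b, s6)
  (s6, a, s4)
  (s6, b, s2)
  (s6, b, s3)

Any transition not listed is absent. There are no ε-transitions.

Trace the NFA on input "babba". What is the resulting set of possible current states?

{s0, s2, s3, s4, s5, s6}

Start in {s0}.
Read 'b': {s0} → {s0, s6}.
Read 'a': {s0, s6} → {s0, s4, s5}.
Read 'b': {s0, s4, s5} → {s0, s6}.
Read 'b': {s0, s6} → {s0, s2, s3, s6}.
Read 'a': {s0, s2, s3, s6} → {s0, s2, s3, s4, s5, s6}.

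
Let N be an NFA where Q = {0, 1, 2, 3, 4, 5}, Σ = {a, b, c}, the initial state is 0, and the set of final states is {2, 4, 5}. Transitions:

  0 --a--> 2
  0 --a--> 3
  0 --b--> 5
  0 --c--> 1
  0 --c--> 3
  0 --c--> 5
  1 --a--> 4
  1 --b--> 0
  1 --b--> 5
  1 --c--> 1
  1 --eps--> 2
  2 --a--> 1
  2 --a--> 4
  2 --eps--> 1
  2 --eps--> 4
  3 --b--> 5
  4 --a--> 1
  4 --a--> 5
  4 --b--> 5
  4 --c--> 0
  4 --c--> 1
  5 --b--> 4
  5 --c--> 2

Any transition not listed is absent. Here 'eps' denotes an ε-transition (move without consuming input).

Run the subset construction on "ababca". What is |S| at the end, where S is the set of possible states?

4

Start in {0}.
Read 'a': 0→{2, 3}; union {2, 3}; ε-closure = {1, 2, 3, 4}.
Read 'b': 1→{0, 5}, 2→∅, 3→{5}, 4→{5}; now {0, 5}.
Read 'a': 0→{2, 3}, 5→∅; union {2, 3}; ε-closure = {1, 2, 3, 4}.
Read 'b': 1→{0, 5}, 2→∅, 3→{5}, 4→{5}; now {0, 5}.
Read 'c': 0→{1, 3, 5}, 5→{2}; union {1, 2, 3, 5}; ε-closure = {1, 2, 3, 4, 5}.
Read 'a': 1→{4}, 2→{1, 4}, 3→∅, 4→{1, 5}, 5→∅; union {1, 4, 5}; ε-closure = {1, 2, 4, 5}.
That set has 4 states.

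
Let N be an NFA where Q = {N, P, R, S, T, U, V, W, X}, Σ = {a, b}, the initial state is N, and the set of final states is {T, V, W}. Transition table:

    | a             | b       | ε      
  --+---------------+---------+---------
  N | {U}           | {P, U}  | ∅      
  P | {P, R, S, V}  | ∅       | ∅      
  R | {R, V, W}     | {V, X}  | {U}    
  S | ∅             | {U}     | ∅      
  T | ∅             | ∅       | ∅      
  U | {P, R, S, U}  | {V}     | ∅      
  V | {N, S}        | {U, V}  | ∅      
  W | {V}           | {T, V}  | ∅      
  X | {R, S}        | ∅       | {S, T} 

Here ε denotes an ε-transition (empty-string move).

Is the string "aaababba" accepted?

No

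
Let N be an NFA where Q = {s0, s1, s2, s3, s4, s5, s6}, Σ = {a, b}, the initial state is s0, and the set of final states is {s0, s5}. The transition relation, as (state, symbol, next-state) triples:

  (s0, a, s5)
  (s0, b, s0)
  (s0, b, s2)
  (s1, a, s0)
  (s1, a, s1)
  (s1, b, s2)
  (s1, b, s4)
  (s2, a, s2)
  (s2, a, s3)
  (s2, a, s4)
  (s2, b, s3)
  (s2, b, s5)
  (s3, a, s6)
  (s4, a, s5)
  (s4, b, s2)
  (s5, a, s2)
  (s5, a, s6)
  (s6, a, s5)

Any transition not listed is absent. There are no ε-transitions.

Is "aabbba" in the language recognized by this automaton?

Start in {s0}.
Read 'a': {s0} → {s5}.
Read 'a': {s5} → {s2, s6}.
Read 'b': {s2, s6} → {s3, s5}.
Read 'b': {s3, s5} → ∅.
The set is empty and remains empty for the remaining 2 symbols.
The final set ∅ contains no accepting state.

No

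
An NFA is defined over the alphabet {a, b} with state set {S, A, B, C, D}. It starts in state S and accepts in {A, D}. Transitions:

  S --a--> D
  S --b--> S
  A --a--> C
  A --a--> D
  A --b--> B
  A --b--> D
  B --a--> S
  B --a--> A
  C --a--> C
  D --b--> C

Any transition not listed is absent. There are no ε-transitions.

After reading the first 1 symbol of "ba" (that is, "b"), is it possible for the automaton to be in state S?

Start in {S}.
Read 'b': S→{S}; now {S}.
State S is in {S}.

Yes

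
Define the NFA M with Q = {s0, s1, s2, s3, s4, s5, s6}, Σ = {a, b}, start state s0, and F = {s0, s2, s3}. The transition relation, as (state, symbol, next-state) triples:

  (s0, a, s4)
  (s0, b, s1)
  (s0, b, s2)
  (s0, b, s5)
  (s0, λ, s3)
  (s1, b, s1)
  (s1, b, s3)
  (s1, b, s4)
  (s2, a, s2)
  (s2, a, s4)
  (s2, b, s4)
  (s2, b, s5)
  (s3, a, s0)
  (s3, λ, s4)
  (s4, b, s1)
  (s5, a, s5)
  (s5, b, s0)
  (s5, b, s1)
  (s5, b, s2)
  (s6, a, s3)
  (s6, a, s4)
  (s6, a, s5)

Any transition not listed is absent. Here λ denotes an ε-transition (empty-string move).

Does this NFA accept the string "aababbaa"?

Start: ε-closure({s0}) = {s0, s3, s4}.
Read 'a': {s0, s3, s4} → {s0, s3, s4}.
Read 'a': {s0, s3, s4} → {s0, s3, s4}.
Read 'b': {s0, s3, s4} → {s1, s2, s5}.
Read 'a': {s1, s2, s5} → {s2, s4, s5}.
Read 'b': {s2, s4, s5} → {s0, s1, s2, s3, s4, s5}.
Read 'b': {s0, s1, s2, s3, s4, s5} → {s0, s1, s2, s3, s4, s5}.
Read 'a': {s0, s1, s2, s3, s4, s5} → {s0, s2, s3, s4, s5}.
Read 'a': {s0, s2, s3, s4, s5} → {s0, s2, s3, s4, s5}.
The final set {s0, s2, s3, s4, s5} contains the accepting states s0, s2, s3.

Yes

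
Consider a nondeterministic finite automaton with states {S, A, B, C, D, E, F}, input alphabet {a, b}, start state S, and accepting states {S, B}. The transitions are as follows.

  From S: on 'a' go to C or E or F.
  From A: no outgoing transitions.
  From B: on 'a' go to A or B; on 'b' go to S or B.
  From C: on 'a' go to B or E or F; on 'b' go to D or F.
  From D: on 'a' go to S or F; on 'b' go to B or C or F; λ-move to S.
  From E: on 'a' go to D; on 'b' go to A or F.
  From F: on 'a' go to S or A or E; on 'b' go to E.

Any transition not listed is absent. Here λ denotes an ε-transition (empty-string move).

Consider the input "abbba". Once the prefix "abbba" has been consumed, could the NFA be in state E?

Start in {S}.
Read 'a': {S} → {C, E, F}.
Read 'b': {C, E, F} → {S, A, D, E, F}.
Read 'b': {S, A, D, E, F} → {A, B, C, E, F}.
Read 'b': {A, B, C, E, F} → {S, A, B, D, E, F}.
Read 'a': {S, A, B, D, E, F} → {S, A, B, C, D, E, F}.
State E is in {S, A, B, C, D, E, F}.

Yes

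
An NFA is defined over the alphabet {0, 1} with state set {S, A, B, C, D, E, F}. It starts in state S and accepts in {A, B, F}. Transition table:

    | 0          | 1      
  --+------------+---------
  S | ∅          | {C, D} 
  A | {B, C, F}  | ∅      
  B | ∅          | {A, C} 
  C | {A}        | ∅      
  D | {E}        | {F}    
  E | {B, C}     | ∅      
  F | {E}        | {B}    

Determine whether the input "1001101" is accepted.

Yes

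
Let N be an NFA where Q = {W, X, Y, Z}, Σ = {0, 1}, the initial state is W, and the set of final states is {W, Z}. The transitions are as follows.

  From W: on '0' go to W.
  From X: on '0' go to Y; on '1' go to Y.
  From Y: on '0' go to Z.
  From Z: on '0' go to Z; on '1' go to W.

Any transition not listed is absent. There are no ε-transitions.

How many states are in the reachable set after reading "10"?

0

Start in {W}.
Read '1': {W} → ∅.
The set is empty and remains empty for the remaining 1 symbol.
That set has 0 states.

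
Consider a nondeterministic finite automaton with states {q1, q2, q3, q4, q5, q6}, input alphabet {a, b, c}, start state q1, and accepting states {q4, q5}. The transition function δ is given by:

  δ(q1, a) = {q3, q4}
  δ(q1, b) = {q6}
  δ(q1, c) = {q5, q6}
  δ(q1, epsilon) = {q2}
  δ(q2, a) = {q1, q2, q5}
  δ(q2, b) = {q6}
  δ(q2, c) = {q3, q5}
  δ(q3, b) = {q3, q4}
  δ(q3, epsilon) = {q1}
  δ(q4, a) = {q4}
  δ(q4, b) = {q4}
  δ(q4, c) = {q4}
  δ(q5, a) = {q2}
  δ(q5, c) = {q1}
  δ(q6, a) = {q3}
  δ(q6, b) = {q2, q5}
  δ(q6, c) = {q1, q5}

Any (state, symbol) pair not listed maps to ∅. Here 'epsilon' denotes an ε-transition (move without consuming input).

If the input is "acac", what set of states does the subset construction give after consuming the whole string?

{q1, q2, q3, q4, q5, q6}

Start: ε-closure({q1}) = {q1, q2}.
Read 'a': {q1, q2} → {q1, q2, q3, q4, q5}.
Read 'c': {q1, q2, q3, q4, q5} → {q1, q2, q3, q4, q5, q6}.
Read 'a': {q1, q2, q3, q4, q5, q6} → {q1, q2, q3, q4, q5}.
Read 'c': {q1, q2, q3, q4, q5} → {q1, q2, q3, q4, q5, q6}.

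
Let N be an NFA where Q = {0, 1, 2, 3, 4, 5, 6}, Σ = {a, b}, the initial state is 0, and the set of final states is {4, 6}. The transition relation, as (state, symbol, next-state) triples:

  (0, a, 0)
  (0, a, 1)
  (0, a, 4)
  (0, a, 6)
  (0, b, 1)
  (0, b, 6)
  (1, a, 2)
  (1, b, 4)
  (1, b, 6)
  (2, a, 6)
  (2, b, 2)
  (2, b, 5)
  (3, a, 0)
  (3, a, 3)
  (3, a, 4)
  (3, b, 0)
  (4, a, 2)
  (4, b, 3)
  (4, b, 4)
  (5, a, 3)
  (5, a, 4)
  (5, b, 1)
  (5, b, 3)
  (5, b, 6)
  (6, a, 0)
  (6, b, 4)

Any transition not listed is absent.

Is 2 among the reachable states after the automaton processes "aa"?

Yes

Start in {0}.
Read 'a': 0→{0, 1, 4, 6}; now {0, 1, 4, 6}.
Read 'a': 0→{0, 1, 4, 6}, 1→{2}, 4→{2}, 6→{0}; now {0, 1, 2, 4, 6}.
State 2 is in {0, 1, 2, 4, 6}.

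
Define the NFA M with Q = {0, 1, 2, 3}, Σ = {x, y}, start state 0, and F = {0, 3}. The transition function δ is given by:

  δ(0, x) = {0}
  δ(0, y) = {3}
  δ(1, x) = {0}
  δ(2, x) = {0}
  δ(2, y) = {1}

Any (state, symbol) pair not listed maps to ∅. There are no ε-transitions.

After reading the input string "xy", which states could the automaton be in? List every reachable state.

{3}

Start in {0}.
Read 'x': 0→{0}; now {0}.
Read 'y': 0→{3}; now {3}.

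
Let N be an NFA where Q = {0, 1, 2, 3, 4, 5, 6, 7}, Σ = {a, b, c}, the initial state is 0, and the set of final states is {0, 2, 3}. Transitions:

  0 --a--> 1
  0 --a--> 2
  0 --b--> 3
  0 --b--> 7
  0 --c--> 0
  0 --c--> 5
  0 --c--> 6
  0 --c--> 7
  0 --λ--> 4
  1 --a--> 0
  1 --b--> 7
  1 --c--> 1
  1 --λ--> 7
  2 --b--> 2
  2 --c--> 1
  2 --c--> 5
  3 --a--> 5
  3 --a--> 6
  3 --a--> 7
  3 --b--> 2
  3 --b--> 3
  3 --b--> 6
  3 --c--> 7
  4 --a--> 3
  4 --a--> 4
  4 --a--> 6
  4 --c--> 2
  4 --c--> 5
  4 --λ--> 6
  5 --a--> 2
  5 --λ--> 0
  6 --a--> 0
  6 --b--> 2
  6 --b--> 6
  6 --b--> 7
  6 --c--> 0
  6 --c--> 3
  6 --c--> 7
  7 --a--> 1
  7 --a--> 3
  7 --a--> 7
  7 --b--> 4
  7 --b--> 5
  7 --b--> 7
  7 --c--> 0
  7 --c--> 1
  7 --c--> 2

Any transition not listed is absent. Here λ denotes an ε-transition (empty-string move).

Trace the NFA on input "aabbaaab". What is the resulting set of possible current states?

{0, 2, 3, 4, 5, 6, 7}

Start: ε-closure({0}) = {0, 4, 6}.
Read 'a': 0→{1, 2}, 4→{3, 4, 6}, 6→{0}; union {0, 1, 2, 3, 4, 6}; ε-closure = {0, 1, 2, 3, 4, 6, 7}.
Read 'a': 0→{1, 2}, 1→{0}, 2→∅, 3→{5, 6, 7}, 4→{3, 4, 6}, 6→{0}, 7→{1, 3, 7}; now {0, 1, 2, 3, 4, 5, 6, 7}.
Read 'b': 0→{3, 7}, 1→{7}, 2→{2}, 3→{2, 3, 6}, 4→∅, 5→∅, 6→{2, 6, 7}, 7→{4, 5, 7}; union {2, 3, 4, 5, 6, 7}; ε-closure = {0, 2, 3, 4, 5, 6, 7}.
Read 'b': 0→{3, 7}, 2→{2}, 3→{2, 3, 6}, 4→∅, 5→∅, 6→{2, 6, 7}, 7→{4, 5, 7}; union {2, 3, 4, 5, 6, 7}; ε-closure = {0, 2, 3, 4, 5, 6, 7}.
Read 'a': 0→{1, 2}, 2→∅, 3→{5, 6, 7}, 4→{3, 4, 6}, 5→{2}, 6→{0}, 7→{1, 3, 7}; now {0, 1, 2, 3, 4, 5, 6, 7}.
Read 'a': 0→{1, 2}, 1→{0}, 2→∅, 3→{5, 6, 7}, 4→{3, 4, 6}, 5→{2}, 6→{0}, 7→{1, 3, 7}; now {0, 1, 2, 3, 4, 5, 6, 7}.
Read 'a': 0→{1, 2}, 1→{0}, 2→∅, 3→{5, 6, 7}, 4→{3, 4, 6}, 5→{2}, 6→{0}, 7→{1, 3, 7}; now {0, 1, 2, 3, 4, 5, 6, 7}.
Read 'b': 0→{3, 7}, 1→{7}, 2→{2}, 3→{2, 3, 6}, 4→∅, 5→∅, 6→{2, 6, 7}, 7→{4, 5, 7}; union {2, 3, 4, 5, 6, 7}; ε-closure = {0, 2, 3, 4, 5, 6, 7}.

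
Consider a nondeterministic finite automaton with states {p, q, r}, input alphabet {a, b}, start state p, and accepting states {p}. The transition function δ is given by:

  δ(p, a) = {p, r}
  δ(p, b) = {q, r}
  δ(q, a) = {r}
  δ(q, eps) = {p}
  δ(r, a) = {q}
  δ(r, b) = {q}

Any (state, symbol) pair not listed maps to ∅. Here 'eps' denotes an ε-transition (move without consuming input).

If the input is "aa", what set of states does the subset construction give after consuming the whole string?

{p, q, r}

Start in {p}.
Read 'a': p→{p, r}; now {p, r}.
Read 'a': p→{p, r}, r→{q}; now {p, q, r}.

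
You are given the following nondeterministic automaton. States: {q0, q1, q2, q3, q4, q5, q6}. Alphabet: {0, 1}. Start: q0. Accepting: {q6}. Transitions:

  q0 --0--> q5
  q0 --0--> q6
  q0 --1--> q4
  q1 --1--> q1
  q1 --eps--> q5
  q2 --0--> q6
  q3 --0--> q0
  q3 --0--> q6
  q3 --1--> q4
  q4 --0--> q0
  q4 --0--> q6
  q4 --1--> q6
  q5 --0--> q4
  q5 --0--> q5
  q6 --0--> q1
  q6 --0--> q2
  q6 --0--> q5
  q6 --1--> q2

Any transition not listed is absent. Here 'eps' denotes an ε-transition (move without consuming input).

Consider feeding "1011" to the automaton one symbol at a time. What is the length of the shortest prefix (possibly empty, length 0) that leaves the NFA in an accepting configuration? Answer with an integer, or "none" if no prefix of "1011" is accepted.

2

Start in {q0}.
Read '1': q0→{q4}; now {q4}.
Read '0': q4→{q0, q6}; now {q0, q6}.
None of the earlier sets intersect F, but {q0, q6} does.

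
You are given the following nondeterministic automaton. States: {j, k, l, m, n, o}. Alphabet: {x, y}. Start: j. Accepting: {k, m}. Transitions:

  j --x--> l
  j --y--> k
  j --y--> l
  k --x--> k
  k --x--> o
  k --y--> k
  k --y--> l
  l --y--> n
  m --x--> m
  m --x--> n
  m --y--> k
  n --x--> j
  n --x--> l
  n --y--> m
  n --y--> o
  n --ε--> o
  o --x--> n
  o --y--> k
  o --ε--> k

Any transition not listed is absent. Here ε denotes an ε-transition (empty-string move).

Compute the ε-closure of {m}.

Begin with {m}.
No ε-moves leave this set, so the closure equals the set itself.

{m}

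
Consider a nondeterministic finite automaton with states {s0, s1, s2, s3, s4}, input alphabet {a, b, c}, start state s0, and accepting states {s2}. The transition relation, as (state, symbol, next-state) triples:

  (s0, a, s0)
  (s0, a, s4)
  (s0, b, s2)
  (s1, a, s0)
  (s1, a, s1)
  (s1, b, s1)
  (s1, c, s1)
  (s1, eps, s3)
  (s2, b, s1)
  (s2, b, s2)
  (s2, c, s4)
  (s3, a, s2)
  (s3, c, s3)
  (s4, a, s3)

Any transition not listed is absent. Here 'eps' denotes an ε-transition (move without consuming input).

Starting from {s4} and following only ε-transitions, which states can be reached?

{s4}

Begin with {s4}.
No ε-moves leave this set, so the closure equals the set itself.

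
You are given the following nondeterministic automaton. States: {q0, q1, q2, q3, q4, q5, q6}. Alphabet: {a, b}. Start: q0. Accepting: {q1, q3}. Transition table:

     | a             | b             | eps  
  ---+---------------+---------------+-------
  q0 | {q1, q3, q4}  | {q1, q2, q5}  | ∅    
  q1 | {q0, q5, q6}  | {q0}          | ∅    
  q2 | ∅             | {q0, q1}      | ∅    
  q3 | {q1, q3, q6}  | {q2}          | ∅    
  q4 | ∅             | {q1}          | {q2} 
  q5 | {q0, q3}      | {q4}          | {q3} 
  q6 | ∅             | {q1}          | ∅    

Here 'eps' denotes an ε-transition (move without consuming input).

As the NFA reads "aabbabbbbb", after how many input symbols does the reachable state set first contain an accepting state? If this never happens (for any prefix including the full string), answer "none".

Start in {q0}.
Read 'a': q0→{q1, q3, q4}; union {q1, q3, q4}; ε-closure = {q1, q2, q3, q4}.
None of the earlier sets intersect F, but {q1, q2, q3, q4} does.

1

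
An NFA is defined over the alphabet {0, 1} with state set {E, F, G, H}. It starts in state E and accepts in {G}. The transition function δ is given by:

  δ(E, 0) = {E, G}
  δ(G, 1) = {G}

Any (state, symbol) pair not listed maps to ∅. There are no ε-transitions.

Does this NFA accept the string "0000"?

Yes

Start in {E}.
Read '0': {E} → {E, G}.
Read '0': {E, G} → {E, G}.
Read '0': {E, G} → {E, G}.
Read '0': {E, G} → {E, G}.
The final set {E, G} contains the accepting state G.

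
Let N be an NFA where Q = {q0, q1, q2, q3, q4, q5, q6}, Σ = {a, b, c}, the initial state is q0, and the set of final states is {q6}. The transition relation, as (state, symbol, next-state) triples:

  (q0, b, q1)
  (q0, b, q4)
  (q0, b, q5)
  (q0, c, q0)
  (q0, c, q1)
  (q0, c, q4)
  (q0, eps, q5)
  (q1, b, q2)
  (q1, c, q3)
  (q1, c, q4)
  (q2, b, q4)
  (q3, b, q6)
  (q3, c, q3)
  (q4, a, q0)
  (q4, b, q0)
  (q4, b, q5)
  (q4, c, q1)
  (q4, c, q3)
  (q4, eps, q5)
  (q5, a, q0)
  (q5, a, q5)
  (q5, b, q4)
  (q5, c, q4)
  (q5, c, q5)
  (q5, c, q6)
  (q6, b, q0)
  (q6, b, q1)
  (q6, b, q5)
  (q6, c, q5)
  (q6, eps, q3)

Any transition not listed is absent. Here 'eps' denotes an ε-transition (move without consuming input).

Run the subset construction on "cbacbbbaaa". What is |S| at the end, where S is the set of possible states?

Start: ε-closure({q0}) = {q0, q5}.
Read 'c': {q0, q5} → {q0, q1, q3, q4, q5, q6}.
Read 'b': {q0, q1, q3, q4, q5, q6} → {q0, q1, q2, q3, q4, q5, q6}.
Read 'a': {q0, q1, q2, q3, q4, q5, q6} → {q0, q5}.
Read 'c': {q0, q5} → {q0, q1, q3, q4, q5, q6}.
Read 'b': {q0, q1, q3, q4, q5, q6} → {q0, q1, q2, q3, q4, q5, q6}.
Read 'b': {q0, q1, q2, q3, q4, q5, q6} → {q0, q1, q2, q3, q4, q5, q6}.
Read 'b': {q0, q1, q2, q3, q4, q5, q6} → {q0, q1, q2, q3, q4, q5, q6}.
Read 'a': {q0, q1, q2, q3, q4, q5, q6} → {q0, q5}.
Read 'a': {q0, q5} → {q0, q5}.
Read 'a': {q0, q5} → {q0, q5}.
That set has 2 states.

2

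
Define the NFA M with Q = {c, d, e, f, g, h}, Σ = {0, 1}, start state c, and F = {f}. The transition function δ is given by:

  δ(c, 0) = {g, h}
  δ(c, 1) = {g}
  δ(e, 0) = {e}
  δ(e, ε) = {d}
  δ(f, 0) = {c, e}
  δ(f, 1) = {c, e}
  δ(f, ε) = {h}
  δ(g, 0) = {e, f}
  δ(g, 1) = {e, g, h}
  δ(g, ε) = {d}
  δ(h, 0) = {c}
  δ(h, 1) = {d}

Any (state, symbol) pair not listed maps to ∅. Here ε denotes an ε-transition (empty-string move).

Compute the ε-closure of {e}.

{d, e}

Begin with {e}.
ε-move e → d; add d.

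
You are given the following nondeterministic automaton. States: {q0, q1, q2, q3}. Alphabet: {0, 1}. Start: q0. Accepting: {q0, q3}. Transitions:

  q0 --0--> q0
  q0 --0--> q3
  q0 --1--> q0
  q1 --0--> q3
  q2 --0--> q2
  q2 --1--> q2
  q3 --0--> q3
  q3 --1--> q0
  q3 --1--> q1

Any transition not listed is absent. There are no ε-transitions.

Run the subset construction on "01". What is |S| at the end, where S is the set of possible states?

2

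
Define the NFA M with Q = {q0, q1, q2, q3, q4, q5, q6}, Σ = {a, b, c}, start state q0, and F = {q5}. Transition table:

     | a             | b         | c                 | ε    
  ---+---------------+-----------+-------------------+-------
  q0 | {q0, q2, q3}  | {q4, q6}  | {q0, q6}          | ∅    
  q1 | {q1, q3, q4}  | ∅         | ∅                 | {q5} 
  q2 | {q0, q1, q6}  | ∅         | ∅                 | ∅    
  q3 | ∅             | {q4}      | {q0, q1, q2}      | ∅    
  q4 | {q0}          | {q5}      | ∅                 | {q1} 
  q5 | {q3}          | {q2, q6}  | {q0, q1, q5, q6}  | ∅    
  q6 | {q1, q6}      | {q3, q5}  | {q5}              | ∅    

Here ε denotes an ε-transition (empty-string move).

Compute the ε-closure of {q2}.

{q2}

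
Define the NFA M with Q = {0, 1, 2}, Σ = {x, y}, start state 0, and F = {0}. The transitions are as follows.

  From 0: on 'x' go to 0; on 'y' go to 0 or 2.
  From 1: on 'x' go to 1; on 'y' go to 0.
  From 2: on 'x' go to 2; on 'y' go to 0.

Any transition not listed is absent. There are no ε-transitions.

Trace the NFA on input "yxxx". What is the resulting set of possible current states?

Start in {0}.
Read 'y': {0} → {0, 2}.
Read 'x': {0, 2} → {0, 2}.
Read 'x': {0, 2} → {0, 2}.
Read 'x': {0, 2} → {0, 2}.

{0, 2}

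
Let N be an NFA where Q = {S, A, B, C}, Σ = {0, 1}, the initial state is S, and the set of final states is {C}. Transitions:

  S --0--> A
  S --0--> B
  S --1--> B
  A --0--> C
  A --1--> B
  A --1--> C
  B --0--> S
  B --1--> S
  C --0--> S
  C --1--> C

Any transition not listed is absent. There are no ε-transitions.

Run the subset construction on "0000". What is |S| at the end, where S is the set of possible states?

4

Start in {S}.
Read '0': S→{A, B}; now {A, B}.
Read '0': A→{C}, B→{S}; now {S, C}.
Read '0': S→{A, B}, C→{S}; now {S, A, B}.
Read '0': S→{A, B}, A→{C}, B→{S}; now {S, A, B, C}.
That set has 4 states.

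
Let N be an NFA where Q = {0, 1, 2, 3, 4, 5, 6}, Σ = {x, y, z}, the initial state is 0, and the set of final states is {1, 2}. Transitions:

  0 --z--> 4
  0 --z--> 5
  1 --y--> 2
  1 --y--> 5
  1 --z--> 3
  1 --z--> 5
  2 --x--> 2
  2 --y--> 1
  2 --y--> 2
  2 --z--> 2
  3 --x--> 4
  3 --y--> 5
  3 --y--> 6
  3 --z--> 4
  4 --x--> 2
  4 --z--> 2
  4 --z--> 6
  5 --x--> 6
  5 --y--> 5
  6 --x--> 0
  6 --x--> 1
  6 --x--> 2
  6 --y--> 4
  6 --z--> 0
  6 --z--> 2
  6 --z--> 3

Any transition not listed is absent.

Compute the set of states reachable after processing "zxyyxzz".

{2, 4, 5}

Start in {0}.
Read 'z': {0} → {4, 5}.
Read 'x': {4, 5} → {2, 6}.
Read 'y': {2, 6} → {1, 2, 4}.
Read 'y': {1, 2, 4} → {1, 2, 5}.
Read 'x': {1, 2, 5} → {2, 6}.
Read 'z': {2, 6} → {0, 2, 3}.
Read 'z': {0, 2, 3} → {2, 4, 5}.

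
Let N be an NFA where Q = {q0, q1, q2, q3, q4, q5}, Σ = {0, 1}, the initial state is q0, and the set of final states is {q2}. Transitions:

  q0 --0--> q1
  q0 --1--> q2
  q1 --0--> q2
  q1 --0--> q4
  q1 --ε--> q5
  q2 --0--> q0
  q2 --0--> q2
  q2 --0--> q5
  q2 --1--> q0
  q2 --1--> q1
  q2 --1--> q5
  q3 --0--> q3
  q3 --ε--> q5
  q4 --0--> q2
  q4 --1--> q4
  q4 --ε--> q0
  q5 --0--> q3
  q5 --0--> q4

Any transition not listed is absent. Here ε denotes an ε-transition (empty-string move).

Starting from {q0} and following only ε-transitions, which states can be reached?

Begin with {q0}.
No ε-moves leave this set, so the closure equals the set itself.

{q0}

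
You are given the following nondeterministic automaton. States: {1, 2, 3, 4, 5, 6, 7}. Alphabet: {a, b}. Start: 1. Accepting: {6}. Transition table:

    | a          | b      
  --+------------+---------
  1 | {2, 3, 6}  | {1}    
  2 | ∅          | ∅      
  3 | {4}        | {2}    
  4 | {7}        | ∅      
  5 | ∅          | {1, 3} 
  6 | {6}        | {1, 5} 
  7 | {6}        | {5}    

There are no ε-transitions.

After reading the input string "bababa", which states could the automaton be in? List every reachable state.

{2, 3, 6}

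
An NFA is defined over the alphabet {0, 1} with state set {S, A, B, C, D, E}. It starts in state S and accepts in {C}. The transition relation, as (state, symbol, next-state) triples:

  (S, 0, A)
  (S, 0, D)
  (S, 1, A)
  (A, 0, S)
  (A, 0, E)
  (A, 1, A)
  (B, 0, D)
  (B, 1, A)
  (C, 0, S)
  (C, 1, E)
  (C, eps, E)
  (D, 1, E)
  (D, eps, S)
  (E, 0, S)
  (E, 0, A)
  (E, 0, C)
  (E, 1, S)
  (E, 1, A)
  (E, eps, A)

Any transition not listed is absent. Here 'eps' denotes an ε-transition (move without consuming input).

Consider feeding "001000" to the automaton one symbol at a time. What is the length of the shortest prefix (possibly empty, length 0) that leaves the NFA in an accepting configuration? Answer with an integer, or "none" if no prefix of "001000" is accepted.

4

Start in {S}.
Read '0': S→{A, D}; union {A, D}; ε-closure = {S, A, D}.
Read '0': S→{A, D}, A→{S, E}, D→∅; now {S, A, D, E}.
Read '1': S→{A}, A→{A}, D→{E}, E→{S, A}; now {S, A, E}.
Read '0': S→{A, D}, A→{S, E}, E→{S, A, C}; now {S, A, C, D, E}.
None of the earlier sets intersect F, but {S, A, C, D, E} does.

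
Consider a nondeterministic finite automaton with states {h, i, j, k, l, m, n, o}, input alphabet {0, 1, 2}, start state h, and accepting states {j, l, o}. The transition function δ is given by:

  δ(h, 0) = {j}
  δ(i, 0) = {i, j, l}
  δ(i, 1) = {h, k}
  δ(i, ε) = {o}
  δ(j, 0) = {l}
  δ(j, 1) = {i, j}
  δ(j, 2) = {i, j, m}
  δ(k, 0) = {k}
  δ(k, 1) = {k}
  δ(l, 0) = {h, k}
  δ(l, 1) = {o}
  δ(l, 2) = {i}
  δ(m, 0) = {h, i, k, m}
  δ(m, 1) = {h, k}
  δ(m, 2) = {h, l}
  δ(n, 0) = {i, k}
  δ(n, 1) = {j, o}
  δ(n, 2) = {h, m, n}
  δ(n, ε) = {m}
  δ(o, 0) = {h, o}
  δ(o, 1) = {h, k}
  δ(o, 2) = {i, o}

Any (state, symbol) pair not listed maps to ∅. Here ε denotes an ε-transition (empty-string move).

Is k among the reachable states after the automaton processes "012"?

Start in {h}.
Read '0': h→{j}; now {j}.
Read '1': j→{i, j}; union {i, j}; ε-closure = {i, j, o}.
Read '2': i→∅, j→{i, j, m}, o→{i, o}; now {i, j, m, o}.
State k is not in {i, j, m, o}.

No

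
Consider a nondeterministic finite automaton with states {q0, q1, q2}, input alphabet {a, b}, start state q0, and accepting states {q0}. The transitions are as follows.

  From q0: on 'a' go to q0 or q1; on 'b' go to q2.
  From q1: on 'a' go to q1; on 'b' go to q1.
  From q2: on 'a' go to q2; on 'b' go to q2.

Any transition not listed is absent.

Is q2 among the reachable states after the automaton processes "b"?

Start in {q0}.
Read 'b': q0→{q2}; now {q2}.
State q2 is in {q2}.

Yes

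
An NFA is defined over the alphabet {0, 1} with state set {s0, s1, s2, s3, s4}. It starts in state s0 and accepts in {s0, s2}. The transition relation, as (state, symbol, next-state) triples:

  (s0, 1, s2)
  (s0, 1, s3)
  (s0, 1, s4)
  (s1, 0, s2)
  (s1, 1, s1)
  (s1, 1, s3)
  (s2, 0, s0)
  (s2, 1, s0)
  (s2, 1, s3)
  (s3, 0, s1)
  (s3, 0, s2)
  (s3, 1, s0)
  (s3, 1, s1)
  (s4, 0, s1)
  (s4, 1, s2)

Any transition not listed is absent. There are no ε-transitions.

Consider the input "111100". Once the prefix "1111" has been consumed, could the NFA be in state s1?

Yes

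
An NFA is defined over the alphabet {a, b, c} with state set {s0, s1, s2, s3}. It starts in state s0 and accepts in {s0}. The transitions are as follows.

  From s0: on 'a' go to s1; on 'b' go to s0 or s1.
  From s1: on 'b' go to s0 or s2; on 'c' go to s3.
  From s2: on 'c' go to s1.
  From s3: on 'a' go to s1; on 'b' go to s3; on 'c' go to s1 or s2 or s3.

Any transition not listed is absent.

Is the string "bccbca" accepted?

Start in {s0}.
Read 'b': s0→{s0, s1}; now {s0, s1}.
Read 'c': s0→∅, s1→{s3}; now {s3}.
Read 'c': s3→{s1, s2, s3}; now {s1, s2, s3}.
Read 'b': s1→{s0, s2}, s2→∅, s3→{s3}; now {s0, s2, s3}.
Read 'c': s0→∅, s2→{s1}, s3→{s1, s2, s3}; now {s1, s2, s3}.
Read 'a': s1→∅, s2→∅, s3→{s1}; now {s1}.
The final set {s1} contains no accepting state.

No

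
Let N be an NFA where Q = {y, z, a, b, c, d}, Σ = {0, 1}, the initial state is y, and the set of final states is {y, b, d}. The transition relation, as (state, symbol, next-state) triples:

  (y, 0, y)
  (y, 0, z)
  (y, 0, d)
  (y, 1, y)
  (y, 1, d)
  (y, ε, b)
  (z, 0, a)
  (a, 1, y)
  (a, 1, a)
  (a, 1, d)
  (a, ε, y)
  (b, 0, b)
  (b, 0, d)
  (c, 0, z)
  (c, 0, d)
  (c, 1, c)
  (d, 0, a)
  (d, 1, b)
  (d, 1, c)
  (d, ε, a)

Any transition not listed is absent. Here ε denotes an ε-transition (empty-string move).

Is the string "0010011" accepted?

Yes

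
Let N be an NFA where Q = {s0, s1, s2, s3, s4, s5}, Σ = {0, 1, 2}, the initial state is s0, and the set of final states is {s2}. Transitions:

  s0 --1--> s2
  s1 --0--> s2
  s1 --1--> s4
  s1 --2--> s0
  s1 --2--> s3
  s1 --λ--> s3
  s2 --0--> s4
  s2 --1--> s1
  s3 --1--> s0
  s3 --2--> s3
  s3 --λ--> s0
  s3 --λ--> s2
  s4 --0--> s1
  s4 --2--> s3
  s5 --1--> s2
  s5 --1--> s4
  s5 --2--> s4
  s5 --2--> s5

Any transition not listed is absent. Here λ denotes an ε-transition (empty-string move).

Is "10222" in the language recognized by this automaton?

Start in {s0}.
Read '1': {s0} → {s2}.
Read '0': {s2} → {s4}.
Read '2': {s4} → {s0, s2, s3}.
Read '2': {s0, s2, s3} → {s0, s2, s3}.
Read '2': {s0, s2, s3} → {s0, s2, s3}.
The final set {s0, s2, s3} contains the accepting state s2.

Yes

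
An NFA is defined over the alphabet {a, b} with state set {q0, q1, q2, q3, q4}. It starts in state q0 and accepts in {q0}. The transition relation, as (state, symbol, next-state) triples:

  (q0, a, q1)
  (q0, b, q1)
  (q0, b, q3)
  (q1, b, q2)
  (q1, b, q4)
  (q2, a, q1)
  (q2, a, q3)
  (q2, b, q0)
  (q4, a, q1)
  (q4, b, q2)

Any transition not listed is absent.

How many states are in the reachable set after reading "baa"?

Start in {q0}.
Read 'b': q0→{q1, q3}; now {q1, q3}.
Read 'a': q1→∅, q3→∅; now ∅.
The set is empty and remains empty for the remaining 1 symbol.
That set has 0 states.

0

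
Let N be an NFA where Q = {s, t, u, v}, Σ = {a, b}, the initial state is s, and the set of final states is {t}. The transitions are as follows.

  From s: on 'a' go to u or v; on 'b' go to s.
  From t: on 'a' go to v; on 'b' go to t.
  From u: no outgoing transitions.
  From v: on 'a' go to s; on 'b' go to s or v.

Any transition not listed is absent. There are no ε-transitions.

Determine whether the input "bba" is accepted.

Start in {s}.
Read 'b': {s} → {s}.
Read 'b': {s} → {s}.
Read 'a': {s} → {u, v}.
The final set {u, v} contains no accepting state.

No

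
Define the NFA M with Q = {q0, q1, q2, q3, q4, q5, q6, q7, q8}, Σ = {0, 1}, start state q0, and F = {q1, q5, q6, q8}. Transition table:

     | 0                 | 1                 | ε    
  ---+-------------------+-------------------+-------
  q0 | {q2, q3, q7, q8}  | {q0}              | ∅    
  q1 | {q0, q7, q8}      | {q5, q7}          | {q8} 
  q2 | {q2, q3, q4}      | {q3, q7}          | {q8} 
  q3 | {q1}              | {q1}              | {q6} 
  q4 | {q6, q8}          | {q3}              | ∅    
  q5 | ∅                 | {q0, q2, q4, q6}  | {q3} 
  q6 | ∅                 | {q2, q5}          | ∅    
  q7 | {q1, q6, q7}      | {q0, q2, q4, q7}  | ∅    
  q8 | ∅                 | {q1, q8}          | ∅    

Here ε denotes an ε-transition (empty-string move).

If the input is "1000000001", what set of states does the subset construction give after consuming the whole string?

Start in {q0}.
Read '1': {q0} → {q0}.
Read '0': {q0} → {q2, q3, q6, q7, q8}.
Read '0': {q2, q3, q6, q7, q8} → {q1, q2, q3, q4, q6, q7, q8}.
Read '0': {q1, q2, q3, q4, q6, q7, q8} → {q0, q1, q2, q3, q4, q6, q7, q8}.
Read '0': {q0, q1, q2, q3, q4, q6, q7, q8} → {q0, q1, q2, q3, q4, q6, q7, q8}.
Read '0': {q0, q1, q2, q3, q4, q6, q7, q8} → {q0, q1, q2, q3, q4, q6, q7, q8}.
Read '0': {q0, q1, q2, q3, q4, q6, q7, q8} → {q0, q1, q2, q3, q4, q6, q7, q8}.
Read '0': {q0, q1, q2, q3, q4, q6, q7, q8} → {q0, q1, q2, q3, q4, q6, q7, q8}.
Read '0': {q0, q1, q2, q3, q4, q6, q7, q8} → {q0, q1, q2, q3, q4, q6, q7, q8}.
Read '1': {q0, q1, q2, q3, q4, q6, q7, q8} → {q0, q1, q2, q3, q4, q5, q6, q7, q8}.

{q0, q1, q2, q3, q4, q5, q6, q7, q8}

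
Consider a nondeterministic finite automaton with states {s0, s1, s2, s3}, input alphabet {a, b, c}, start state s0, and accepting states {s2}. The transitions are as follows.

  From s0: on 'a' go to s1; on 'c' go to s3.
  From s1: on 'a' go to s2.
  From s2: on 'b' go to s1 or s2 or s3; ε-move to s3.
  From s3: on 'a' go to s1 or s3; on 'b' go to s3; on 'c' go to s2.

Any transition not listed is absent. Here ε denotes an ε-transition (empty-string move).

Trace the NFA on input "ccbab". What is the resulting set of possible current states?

Start in {s0}.
Read 'c': s0→{s3}; now {s3}.
Read 'c': s3→{s2}; union {s2}; ε-closure = {s2, s3}.
Read 'b': s2→{s1, s2, s3}, s3→{s3}; now {s1, s2, s3}.
Read 'a': s1→{s2}, s2→∅, s3→{s1, s3}; now {s1, s2, s3}.
Read 'b': s1→∅, s2→{s1, s2, s3}, s3→{s3}; now {s1, s2, s3}.

{s1, s2, s3}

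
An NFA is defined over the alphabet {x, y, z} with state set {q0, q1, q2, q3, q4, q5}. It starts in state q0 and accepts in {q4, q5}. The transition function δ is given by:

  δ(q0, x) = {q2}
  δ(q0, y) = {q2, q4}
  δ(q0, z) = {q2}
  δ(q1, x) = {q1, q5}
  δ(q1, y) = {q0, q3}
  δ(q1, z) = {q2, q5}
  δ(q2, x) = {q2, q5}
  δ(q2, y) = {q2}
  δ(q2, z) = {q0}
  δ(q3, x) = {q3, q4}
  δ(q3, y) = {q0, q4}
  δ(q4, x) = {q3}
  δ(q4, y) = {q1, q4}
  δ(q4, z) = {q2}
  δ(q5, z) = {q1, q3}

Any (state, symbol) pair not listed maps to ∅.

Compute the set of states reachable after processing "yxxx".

{q2, q3, q4, q5}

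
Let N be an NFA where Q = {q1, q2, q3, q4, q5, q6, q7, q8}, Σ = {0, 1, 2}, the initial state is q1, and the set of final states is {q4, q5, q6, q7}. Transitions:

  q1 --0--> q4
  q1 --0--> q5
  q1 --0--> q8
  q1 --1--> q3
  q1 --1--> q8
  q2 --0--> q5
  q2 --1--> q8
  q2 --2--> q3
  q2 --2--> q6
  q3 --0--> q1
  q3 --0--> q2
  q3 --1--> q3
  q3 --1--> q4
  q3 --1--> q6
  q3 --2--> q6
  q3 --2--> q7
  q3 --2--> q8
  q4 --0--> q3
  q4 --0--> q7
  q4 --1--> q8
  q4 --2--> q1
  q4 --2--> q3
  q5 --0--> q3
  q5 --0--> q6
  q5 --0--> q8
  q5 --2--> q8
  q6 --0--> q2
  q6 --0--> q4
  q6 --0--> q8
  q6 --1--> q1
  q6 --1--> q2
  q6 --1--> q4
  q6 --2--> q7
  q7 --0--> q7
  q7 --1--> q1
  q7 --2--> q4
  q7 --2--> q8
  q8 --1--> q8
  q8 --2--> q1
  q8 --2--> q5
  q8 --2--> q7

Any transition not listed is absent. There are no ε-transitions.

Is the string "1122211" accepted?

Yes

Start in {q1}.
Read '1': q1→{q3, q8}; now {q3, q8}.
Read '1': q3→{q3, q4, q6}, q8→{q8}; now {q3, q4, q6, q8}.
Read '2': q3→{q6, q7, q8}, q4→{q1, q3}, q6→{q7}, q8→{q1, q5, q7}; now {q1, q3, q5, q6, q7, q8}.
Read '2': q1→∅, q3→{q6, q7, q8}, q5→{q8}, q6→{q7}, q7→{q4, q8}, q8→{q1, q5, q7}; now {q1, q4, q5, q6, q7, q8}.
Read '2': q1→∅, q4→{q1, q3}, q5→{q8}, q6→{q7}, q7→{q4, q8}, q8→{q1, q5, q7}; now {q1, q3, q4, q5, q7, q8}.
Read '1': q1→{q3, q8}, q3→{q3, q4, q6}, q4→{q8}, q5→∅, q7→{q1}, q8→{q8}; now {q1, q3, q4, q6, q8}.
Read '1': q1→{q3, q8}, q3→{q3, q4, q6}, q4→{q8}, q6→{q1, q2, q4}, q8→{q8}; now {q1, q2, q3, q4, q6, q8}.
The final set {q1, q2, q3, q4, q6, q8} contains the accepting states q4, q6.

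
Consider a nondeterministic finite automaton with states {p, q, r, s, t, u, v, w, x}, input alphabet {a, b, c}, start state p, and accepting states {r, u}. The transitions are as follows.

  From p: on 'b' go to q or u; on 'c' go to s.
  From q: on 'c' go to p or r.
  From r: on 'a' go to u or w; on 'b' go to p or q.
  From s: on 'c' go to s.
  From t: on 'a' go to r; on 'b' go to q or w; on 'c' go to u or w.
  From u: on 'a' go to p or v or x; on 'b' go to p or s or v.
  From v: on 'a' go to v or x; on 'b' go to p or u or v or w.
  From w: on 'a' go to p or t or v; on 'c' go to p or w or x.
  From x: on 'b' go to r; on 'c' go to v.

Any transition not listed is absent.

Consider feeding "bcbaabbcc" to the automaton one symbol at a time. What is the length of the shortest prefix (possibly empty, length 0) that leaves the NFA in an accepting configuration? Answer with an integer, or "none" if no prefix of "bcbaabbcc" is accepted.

1

Start in {p}.
Read 'b': p→{q, u}; now {q, u}.
None of the earlier sets intersect F, but {q, u} does.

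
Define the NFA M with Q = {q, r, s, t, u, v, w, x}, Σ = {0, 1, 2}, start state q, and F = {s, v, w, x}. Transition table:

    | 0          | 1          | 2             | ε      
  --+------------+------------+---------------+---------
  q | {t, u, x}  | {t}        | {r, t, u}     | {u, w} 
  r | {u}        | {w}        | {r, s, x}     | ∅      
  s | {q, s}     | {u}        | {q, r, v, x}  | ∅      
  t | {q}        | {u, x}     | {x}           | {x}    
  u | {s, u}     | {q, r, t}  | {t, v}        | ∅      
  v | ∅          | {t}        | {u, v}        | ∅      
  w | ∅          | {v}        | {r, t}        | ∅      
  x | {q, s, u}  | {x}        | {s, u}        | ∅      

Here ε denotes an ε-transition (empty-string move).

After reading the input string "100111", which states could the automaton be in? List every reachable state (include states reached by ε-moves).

Start: ε-closure({q}) = {q, u, w}.
Read '1': q→{t}, u→{q, r, t}, w→{v}; union {q, r, t, v}; ε-closure = {q, r, t, u, v, w, x}.
Read '0': q→{t, u, x}, r→{u}, t→{q}, u→{s, u}, v→∅, w→∅, x→{q, s, u}; union {q, s, t, u, x}; ε-closure = {q, s, t, u, w, x}.
Read '0': q→{t, u, x}, s→{q, s}, t→{q}, u→{s, u}, w→∅, x→{q, s, u}; union {q, s, t, u, x}; ε-closure = {q, s, t, u, w, x}.
Read '1': q→{t}, s→{u}, t→{u, x}, u→{q, r, t}, w→{v}, x→{x}; union {q, r, t, u, v, x}; ε-closure = {q, r, t, u, v, w, x}.
Read '1': q→{t}, r→{w}, t→{u, x}, u→{q, r, t}, v→{t}, w→{v}, x→{x}; now {q, r, t, u, v, w, x}.
Read '1': q→{t}, r→{w}, t→{u, x}, u→{q, r, t}, v→{t}, w→{v}, x→{x}; now {q, r, t, u, v, w, x}.

{q, r, t, u, v, w, x}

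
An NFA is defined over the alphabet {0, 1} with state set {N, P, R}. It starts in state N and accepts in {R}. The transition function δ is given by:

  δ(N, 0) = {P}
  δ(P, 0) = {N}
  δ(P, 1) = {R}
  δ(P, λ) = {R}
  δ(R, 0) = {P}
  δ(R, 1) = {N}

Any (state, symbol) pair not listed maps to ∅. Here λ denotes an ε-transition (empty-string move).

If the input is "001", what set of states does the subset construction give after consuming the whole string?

{N, R}

Start in {N}.
Read '0': N→{P}; union {P}; ε-closure = {P, R}.
Read '0': P→{N}, R→{P}; union {N, P}; ε-closure = {N, P, R}.
Read '1': N→∅, P→{R}, R→{N}; now {N, R}.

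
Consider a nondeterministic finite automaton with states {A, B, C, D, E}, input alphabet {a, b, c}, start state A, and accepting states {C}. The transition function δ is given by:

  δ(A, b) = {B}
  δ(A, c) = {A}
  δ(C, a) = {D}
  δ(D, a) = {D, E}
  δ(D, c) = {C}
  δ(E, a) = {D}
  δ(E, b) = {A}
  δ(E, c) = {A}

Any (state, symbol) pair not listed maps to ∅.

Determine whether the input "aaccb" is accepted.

Start in {A}.
Read 'a': {A} → ∅.
The set is empty and remains empty for the remaining 4 symbols.
The final set ∅ contains no accepting state.

No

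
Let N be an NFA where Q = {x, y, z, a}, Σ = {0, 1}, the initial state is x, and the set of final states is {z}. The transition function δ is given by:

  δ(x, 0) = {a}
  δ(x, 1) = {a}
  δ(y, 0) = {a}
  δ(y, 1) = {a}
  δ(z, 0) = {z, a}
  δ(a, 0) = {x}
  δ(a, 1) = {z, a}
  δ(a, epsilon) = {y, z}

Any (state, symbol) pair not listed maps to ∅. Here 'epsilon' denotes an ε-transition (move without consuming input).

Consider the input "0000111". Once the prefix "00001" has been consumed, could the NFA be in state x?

Start in {x}.
Read '0': x→{a}; union {a}; ε-closure = {y, z, a}.
Read '0': y→{a}, z→{z, a}, a→{x}; union {x, z, a}; ε-closure = {x, y, z, a}.
Read '0': x→{a}, y→{a}, z→{z, a}, a→{x}; union {x, z, a}; ε-closure = {x, y, z, a}.
Read '0': x→{a}, y→{a}, z→{z, a}, a→{x}; union {x, z, a}; ε-closure = {x, y, z, a}.
Read '1': x→{a}, y→{a}, z→∅, a→{z, a}; union {z, a}; ε-closure = {y, z, a}.
State x is not in {y, z, a}.

No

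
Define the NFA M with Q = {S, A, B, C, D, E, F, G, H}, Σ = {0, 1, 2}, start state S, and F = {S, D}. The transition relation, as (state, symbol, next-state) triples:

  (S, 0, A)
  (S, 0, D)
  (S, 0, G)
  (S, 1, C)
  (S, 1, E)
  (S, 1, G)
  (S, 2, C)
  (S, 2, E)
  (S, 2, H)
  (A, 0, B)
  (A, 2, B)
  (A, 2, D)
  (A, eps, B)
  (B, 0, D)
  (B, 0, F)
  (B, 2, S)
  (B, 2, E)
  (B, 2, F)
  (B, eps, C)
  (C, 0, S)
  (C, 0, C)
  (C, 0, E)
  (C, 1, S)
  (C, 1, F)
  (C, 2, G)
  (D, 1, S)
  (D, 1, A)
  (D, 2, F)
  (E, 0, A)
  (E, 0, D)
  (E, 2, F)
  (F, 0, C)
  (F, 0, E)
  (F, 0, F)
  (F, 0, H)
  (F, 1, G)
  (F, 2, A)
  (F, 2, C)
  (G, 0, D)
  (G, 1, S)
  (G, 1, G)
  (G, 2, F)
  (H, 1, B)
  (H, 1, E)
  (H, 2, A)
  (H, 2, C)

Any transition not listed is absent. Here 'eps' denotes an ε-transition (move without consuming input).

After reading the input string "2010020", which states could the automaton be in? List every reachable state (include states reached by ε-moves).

Start in {S}.
Read '2': S→{C, E, H}; now {C, E, H}.
Read '0': C→{S, C, E}, E→{A, D}, H→∅; union {S, A, C, D, E}; ε-closure = {S, A, B, C, D, E}.
Read '1': S→{C, E, G}, A→∅, B→∅, C→{S, F}, D→{S, A}, E→∅; union {S, A, C, E, F, G}; ε-closure = {S, A, B, C, E, F, G}.
Read '0': S→{A, D, G}, A→{B}, B→{D, F}, C→{S, C, E}, E→{A, D}, F→{C, E, F, H}, G→{D}; now {S, A, B, C, D, E, F, G, H}.
Read '0': S→{A, D, G}, A→{B}, B→{D, F}, C→{S, C, E}, D→∅, E→{A, D}, F→{C, E, F, H}, G→{D}, H→∅; now {S, A, B, C, D, E, F, G, H}.
Read '2': S→{C, E, H}, A→{B, D}, B→{S, E, F}, C→{G}, D→{F}, E→{F}, F→{A, C}, G→{F}, H→{A, C}; now {S, A, B, C, D, E, F, G, H}.
Read '0': S→{A, D, G}, A→{B}, B→{D, F}, C→{S, C, E}, D→∅, E→{A, D}, F→{C, E, F, H}, G→{D}, H→∅; now {S, A, B, C, D, E, F, G, H}.

{S, A, B, C, D, E, F, G, H}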